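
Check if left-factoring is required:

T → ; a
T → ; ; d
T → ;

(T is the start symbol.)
Yes, T has productions with common prefix ';'

Left-factoring is needed when two productions for the same non-terminal
share a common prefix on the right-hand side.

Productions for T:
  T → ; a
  T → ; ; d
  T → ;

Found common prefix ';' in productions for T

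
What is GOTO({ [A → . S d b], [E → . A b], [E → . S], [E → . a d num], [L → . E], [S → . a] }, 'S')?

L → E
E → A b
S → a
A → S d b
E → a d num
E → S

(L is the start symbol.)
{ [A → S . d b], [E → S .] }

GOTO(I, 'S') = CLOSURE({ [A → αX.β] : [A → α.Xβ] ∈ I, X = 'S' })

Items with dot before 'S', with the dot advanced:
  [A → . S d b] → [A → S . d b]
  [E → . S] → [E → S .]
Closure adds nothing (no advanced item has the dot before a non-terminal).

GOTO = { [A → S . d b], [E → S .] }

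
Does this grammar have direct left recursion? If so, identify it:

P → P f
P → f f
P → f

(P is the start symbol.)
Yes, P is left-recursive

Direct left recursion occurs when N → N α for some non-terminal N (the right-hand side begins with the left-hand side itself).

P → P f: LEFT RECURSIVE (starts with P)
P → f f: starts with f
P → f: starts with f

The grammar has direct left recursion on: P.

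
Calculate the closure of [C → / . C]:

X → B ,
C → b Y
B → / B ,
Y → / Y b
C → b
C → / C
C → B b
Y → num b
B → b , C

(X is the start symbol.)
{ [B → . / B ,], [B → . b , C], [C → . / C], [C → . B b], [C → . b Y], [C → . b], [C → / . C] }

Start with: [C → / . C]
  [C → / . C] has the dot before C: add [C → . b Y], [C → . b], [C → . / C], [C → . B b]
  [C → . B b] has the dot before B: add [B → . / B ,], [B → . b , C]
No further items can be added.

CLOSURE = { [B → . / B ,], [B → . b , C], [C → . / C], [C → . B b], [C → . b Y], [C → . b], [C → / . C] }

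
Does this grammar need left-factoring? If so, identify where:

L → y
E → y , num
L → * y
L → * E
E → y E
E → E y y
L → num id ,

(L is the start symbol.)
Yes, L has productions with common prefix '*'; E has productions with common prefix 'y'

Left-factoring is needed when two productions for the same non-terminal
share a common prefix on the right-hand side.

Productions for L:
  L → y
  L → * y
  L → * E
  L → num id ,
Productions for E:
  E → y , num
  E → y E
  E → E y y

Found common prefix '*' in productions for L
Found common prefix 'y' in productions for E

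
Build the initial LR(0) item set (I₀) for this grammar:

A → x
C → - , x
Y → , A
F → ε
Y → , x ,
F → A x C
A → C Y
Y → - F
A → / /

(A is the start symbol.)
{ [A → . / /], [A → . C Y], [A → . x], [A' → . A], [C → . - , x] }

First, augment the grammar with A' → A
I₀ = CLOSURE({ [A' → . A] }):
  [A' → . A] has the dot before A: add [A → . x], [A → . C Y], [A → . / /]
  [A → . C Y] has the dot before C: add [C → . - , x]
No further items can be added.

I₀ = { [A → . / /], [A → . C Y], [A → . x], [A' → . A], [C → . - , x] }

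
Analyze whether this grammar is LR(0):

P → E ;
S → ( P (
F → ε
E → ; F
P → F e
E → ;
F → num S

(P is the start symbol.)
A grammar is LR(0) if no state in the canonical LR(0) collection has:
  - both a shift item (dot before a terminal) and a complete item (shift-reduce conflict), or
  - two or more complete items (reduce-reduce conflict; the accept item [P' → P .] counts as a complete item here).

Augment with P' → P and build the canonical LR(0) collection (I0 = CLOSURE({[P' → . P]}), then GOTO on every symbol after a dot until no new states appear). It has 13 states:
  I0: { [E → . ; F], [E → . ;], [F → . num S], [F → .], [P → . E ;], [P → . F e], [P' → . P] }  — shift, reduce
  I1: { [E → ; . F], [E → ; .], [F → . num S], [F → .] }  — shift, 2 reduces
  I2: { [P → E . ;] }  — shift
  I3: { [P → F . e] }  — shift
  I4: { [P' → P .] }  — accept
  I5: { [F → num . S], [S → . ( P (] }  — shift
  I6: { [E → . ; F], [E → . ;], [F → . num S], [F → .], [P → . E ;], [P → . F e], [S → ( . P (] }  — shift, reduce
  I7: { [F → num S .] }  — reduce
  I8: { [S → ( P . (] }  — shift
  I9: { [S → ( P ( .] }  — reduce
  I10: { [P → F e .] }  — reduce
  I11: { [P → E ; .] }  — reduce
  I12: { [E → ; F .] }  — reduce

Conflict in state I0:
  Shift-reduce conflict between [F → .] and [E → . ;]
So the grammar is NOT LR(0).

Answer: No. Shift-reduce conflict between [F → .] and [E → . ;]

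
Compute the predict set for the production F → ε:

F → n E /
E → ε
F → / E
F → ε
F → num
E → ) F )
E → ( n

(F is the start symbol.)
{ $, ')' }

PREDICT(F → ε) = (FIRST(RHS) \ {ε}) ∪ (FOLLOW(F) if ε ∈ FIRST(RHS), i.e. RHS ⇒* ε)
The right-hand side is ε (FIRST(ε) = { ε }), so the predict set is FOLLOW(F) = { $, ')' }
PREDICT(F → ε) = { $, ')' }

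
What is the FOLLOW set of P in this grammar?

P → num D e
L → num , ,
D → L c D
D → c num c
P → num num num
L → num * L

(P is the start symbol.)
{ $ }

P is the start symbol, so $ ∈ FOLLOW(P).
P does not occur on any right-hand side.

Taking the union: FOLLOW(P) = { $ }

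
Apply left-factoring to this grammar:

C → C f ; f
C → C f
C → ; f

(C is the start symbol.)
C → C f C'
C' → ; f
C' → ε
C → ; f

Left-factoring transforms A → αβ₁ | αβ₂ into A → αA' and A' → β₁ | β₂
(α is the longest common prefix among the alternatives). Repeat until
no nonterminal has two alternatives with a common prefix.

Round 1: C has alternatives sharing prefix 'C f'. Introduce C': C → C f C'
  Add: C' → ; f
  Add: C' → ε

No remaining common prefixes — done.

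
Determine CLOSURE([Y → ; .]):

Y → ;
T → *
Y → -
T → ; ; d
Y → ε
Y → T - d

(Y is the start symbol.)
Start with: [Y → ; .]
The dot is at the end, so nothing is added.

CLOSURE = { [Y → ; .] }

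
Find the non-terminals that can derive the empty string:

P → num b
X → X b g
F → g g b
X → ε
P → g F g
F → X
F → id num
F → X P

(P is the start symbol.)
A non-terminal is nullable if it can derive ε (the empty string): either it has an ε-production, or it has a production whose right-hand side consists entirely of nullable non-terminals.

ε-productions: X → ε
So X is immediately nullable.
F → X: every symbol on the right is nullable, so F is nullable too.
No further non-terminal can be added: every production for the remaining non-terminals contains a terminal or a non-nullable non-terminal.
Nullable = { 'F', 'X' }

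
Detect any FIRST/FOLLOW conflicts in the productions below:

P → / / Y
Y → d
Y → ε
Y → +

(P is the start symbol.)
A FIRST/FOLLOW conflict occurs when a non-terminal N has a nullable alternative N → β (β ⇒* ε) and another alternative N → α with FIRST(α) ∩ FOLLOW(N) ≠ ∅: on such a lookahead the parser cannot decide between expanding α and letting N vanish via β.

Nullable non-terminals: Y.

Y: nullable alternative(s) Y → ε; FOLLOW(Y) = { $ }
  Y → d: FIRST \ {ε} = { 'd' } — disjoint from FOLLOW(Y)
  Y → ε: FIRST \ {ε} = { } — this is the only nullable alternative, skip
  Y → +: FIRST \ {ε} = { '+' } — disjoint from FOLLOW(Y)

P has no nullable alternative, so no FIRST/FOLLOW check is needed there.

No FIRST/FOLLOW conflicts found.

Answer: No FIRST/FOLLOW conflicts.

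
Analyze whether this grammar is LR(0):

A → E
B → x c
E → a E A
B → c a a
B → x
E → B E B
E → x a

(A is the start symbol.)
No. Shift-reduce conflict between [B → x .] and [B → x . c]

A grammar is LR(0) if no state in the canonical LR(0) collection has:
  - both a shift item (dot before a terminal) and a complete item (shift-reduce conflict), or
  - two or more complete items (reduce-reduce conflict; the accept item [A' → A .] counts as a complete item here).

Augment with A' → A and build the canonical LR(0) collection (I0 = CLOSURE({[A' → . A]}), then GOTO on every symbol after a dot until no new states appear). It has 16 states:
  I0: { [A → . E], [A' → . A], [B → . c a a], [B → . x c], [B → . x], [E → . B E B], [E → . a E A], [E → . x a] }  — shift
  I1: { [A' → A .] }  — accept
  I2: { [B → . c a a], [B → . x c], [B → . x], [E → . B E B], [E → . a E A], [E → . x a], [E → B . E B] }  — shift
  I3: { [A → E .] }  — reduce
  I4: { [B → . c a a], [B → . x c], [B → . x], [E → . B E B], [E → . a E A], [E → . x a], [E → a . E A] }  — shift
  I5: { [B → c . a a] }  — shift
  I6: { [B → x . c], [B → x .], [E → x . a] }  — shift, reduce
  I7: { [E → x a .] }  — reduce
  I8: { [B → x c .] }  — reduce
  I9: { [B → c a . a] }  — shift
  I10: { [B → c a a .] }  — reduce
  I11: { [A → . E], [B → . c a a], [B → . x c], [B → . x], [E → . B E B], [E → . a E A], [E → . x a], [E → a E . A] }  — shift
  I12: { [E → a E A .] }  — reduce
  I13: { [B → . c a a], [B → . x c], [B → . x], [E → B E . B] }  — shift
  I14: { [E → B E B .] }  — reduce
  I15: { [B → x . c], [B → x .] }  — shift, reduce

Conflict in state I6:
  Shift-reduce conflict between [B → x .] and [B → x . c]
So the grammar is NOT LR(0).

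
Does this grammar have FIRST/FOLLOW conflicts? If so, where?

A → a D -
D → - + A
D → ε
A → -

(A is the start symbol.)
Yes. D → '-' '+' A with FOLLOW(D) on { '-' }

Nullable non-terminals: D.

D: nullable alternative(s) D → ε; FOLLOW(D) = { '-' }
  D → - + A: FIRST \ {ε} = { '-' } — overlaps FOLLOW(D) on { '-' }: CONFLICT
  D → ε: FIRST \ {ε} = { } — this is the only nullable alternative, skip

A has no nullable alternative, so no FIRST/FOLLOW check is needed there.

So the grammar has 1 FIRST/FOLLOW conflict (marked CONFLICT above).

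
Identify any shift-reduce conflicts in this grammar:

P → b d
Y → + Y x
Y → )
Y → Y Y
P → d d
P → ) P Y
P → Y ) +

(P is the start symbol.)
A shift-reduce conflict occurs when an LR(0) state has both:
  - a complete (reduce) item [A → α .] (dot at the end), and
  - a shift item [B → β . c γ] (dot before a terminal).

Augment with P' → P and build the canonical LR(0) collection (I0 = CLOSURE({[P' → . P]}), then GOTO on every symbol after a dot until no new states appear). It has 17 states:
  I0: { [P → . ) P Y], [P → . Y ) +], [P → . b d], [P → . d d], [P' → . P], [Y → . )], [Y → . + Y x], [Y → . Y Y] }  — shift
  I1: { [P → ) . P Y], [P → . ) P Y], [P → . Y ) +], [P → . b d], [P → . d d], [Y → ) .], [Y → . )], [Y → . + Y x], [Y → . Y Y] }  — shift, reduce
  I2: { [Y → + . Y x], [Y → . )], [Y → . + Y x], [Y → . Y Y] }  — shift
  I3: { [P' → P .] }  — accept
  I4: { [P → Y . ) +], [Y → . )], [Y → . + Y x], [Y → . Y Y], [Y → Y . Y] }  — shift
  I5: { [P → b . d] }  — shift
  I6: { [P → d . d] }  — shift
  I7: { [P → d d .] }  — reduce
  I8: { [P → b d .] }  — reduce
  I9: { [P → Y ) . +], [Y → ) .] }  — shift, reduce
  I10: { [Y → . )], [Y → . + Y x], [Y → . Y Y], [Y → Y . Y], [Y → Y Y .] }  — shift, reduce
  I11: { [Y → ) .] }  — reduce
  I12: { [P → Y ) + .] }  — reduce
  I13: { [Y → + Y . x], [Y → . )], [Y → . + Y x], [Y → . Y Y], [Y → Y . Y] }  — shift
  I14: { [Y → + Y x .] }  — reduce
  I15: { [P → ) P . Y], [Y → . )], [Y → . + Y x], [Y → . Y Y] }  — shift
  I16: { [P → ) P Y .], [Y → . )], [Y → . + Y x], [Y → . Y Y], [Y → Y . Y] }  — shift, reduce

I1 contains reduce item [Y → ) .] and shift items [P → . ) P Y], [P → . b d], [P → . d d], [Y → . )], [Y → . + Y x] — shift-reduce conflict.
I9 contains reduce item [Y → ) .] and shift item [P → Y ) . +] — shift-reduce conflict.
I10 contains reduce item [Y → Y Y .] and shift items [Y → . )], [Y → . + Y x] — shift-reduce conflict.
I16 contains reduce item [P → ) P Y .] and shift items [Y → . )], [Y → . + Y x] — shift-reduce conflict.

Answer: Yes — I1: [Y → ) .] vs [P → . ) P Y]; I9: [Y → ) .] vs [P → Y ) . +]; I10: [Y → Y Y .] vs [Y → . )]; I16: [P → ) P Y .] vs [Y → . )]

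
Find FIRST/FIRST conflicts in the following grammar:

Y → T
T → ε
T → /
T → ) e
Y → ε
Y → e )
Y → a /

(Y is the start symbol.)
FIRST sets of the non-terminals at (or reachable through a nullable prefix from) the front of some alternative:
  FIRST(T) = { ')', '/', ε }

Productions for Y:
  Y → T: FIRST = { ')', '/', ε }
  Y → ε: FIRST = { ε }
  Y → e ): FIRST = { 'e' }
  Y → a /: FIRST = { 'a' }
Productions for T:
  T → ε: FIRST = { ε }
  T → /: FIRST = { '/' }
  T → ) e: FIRST = { ')' }

Conflict for Y: Y → T and Y → ε
  Overlap: { ε }

Answer: Yes. Y → T / Y → ε on { ε }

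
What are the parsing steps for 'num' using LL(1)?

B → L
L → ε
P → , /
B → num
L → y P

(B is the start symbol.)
Stack is shown with the top on the left.

Stack  Input  Action
--------------------
B $    num $  output B → num
num $  num $  match 'num'
$      $      accept

The string is accepted.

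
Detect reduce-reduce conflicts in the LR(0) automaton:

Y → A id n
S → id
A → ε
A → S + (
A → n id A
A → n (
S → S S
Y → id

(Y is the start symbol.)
Yes — I4: [S → id .] vs [Y → id .]

Augment with Y' → Y and build the canonical LR(0) collection (I0 = CLOSURE({[Y' → . Y]}), then GOTO on every symbol after a dot until no new states appear). It has 15 states:
  I0: { [A → . S + (], [A → . n (], [A → . n id A], [A → .], [S → . S S], [S → . id], [Y → . A id n], [Y → . id], [Y' → . Y] }  — shift, reduce
  I1: { [Y → A . id n] }  — shift
  I2: { [A → S . + (], [S → . S S], [S → . id], [S → S . S] }  — shift
  I3: { [Y' → Y .] }  — accept
  I4: { [S → id .], [Y → id .] }  — 2 reduces
  I5: { [A → n . (], [A → n . id A] }  — shift
  I6: { [A → n ( .] }  — reduce
  I7: { [A → . S + (], [A → . n (], [A → . n id A], [A → .], [A → n id . A], [S → . S S], [S → . id] }  — shift, reduce
  I8: { [A → n id A .] }  — reduce
  I9: { [S → id .] }  — reduce
  I10: { [A → S + . (] }  — shift
  I11: { [S → . S S], [S → . id], [S → S . S], [S → S S .] }  — shift, reduce
  I12: { [A → S + ( .] }  — reduce
  I13: { [Y → A id . n] }  — shift
  I14: { [Y → A id n .] }  — reduce

I4 contains complete items [S → id .], [Y → id .] — reduce-reduce conflict.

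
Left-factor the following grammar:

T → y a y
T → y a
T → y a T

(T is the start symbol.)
T → y a T'
T' → y
T' → ε
T' → T

Left-factoring transforms A → αβ₁ | αβ₂ into A → αA' and A' → β₁ | β₂
(α is the longest common prefix among the alternatives). Repeat until
no nonterminal has two alternatives with a common prefix.

Round 1: T has alternatives sharing prefix 'y a'. Introduce T': T → y a T'
  Add: T' → y
  Add: T' → ε
  Add: T' → T

No remaining common prefixes — done.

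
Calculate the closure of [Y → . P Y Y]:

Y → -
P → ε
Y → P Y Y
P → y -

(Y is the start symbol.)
{ [P → . y -], [P → .], [Y → . P Y Y] }

Start with: [Y → . P Y Y]
  [Y → . P Y Y] has the dot before P: add [P → .], [P → . y -]
No further items can be added.

CLOSURE = { [P → . y -], [P → .], [Y → . P Y Y] }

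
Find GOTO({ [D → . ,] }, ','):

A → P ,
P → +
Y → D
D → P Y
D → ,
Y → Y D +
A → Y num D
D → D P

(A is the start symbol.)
GOTO(I, ',') = CLOSURE({ [A → αX.β] : [A → α.Xβ] ∈ I, X = ',' })

Items with dot before ',', with the dot advanced:
  [D → . ,] → [D → , .]
Closure adds nothing (no advanced item has the dot before a non-terminal).

GOTO = { [D → , .] }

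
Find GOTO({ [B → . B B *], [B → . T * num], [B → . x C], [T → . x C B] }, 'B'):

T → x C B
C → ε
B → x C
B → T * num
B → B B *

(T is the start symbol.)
{ [B → . B B *], [B → . T * num], [B → . x C], [B → B . B *], [T → . x C B] }

GOTO(I, 'B') = CLOSURE({ [A → αX.β] : [A → α.Xβ] ∈ I, X = 'B' })

Items with dot before 'B', with the dot advanced:
  [B → . B B *] → [B → B . B *]
Closure of the advanced items:
  [B → B . B *] has the dot before B: add [B → . x C], [B → . T * num], [B → . B B *]
  [B → . T * num] has the dot before T: add [T → . x C B]

GOTO = { [B → . B B *], [B → . T * num], [B → . x C], [B → B . B *], [T → . x C B] }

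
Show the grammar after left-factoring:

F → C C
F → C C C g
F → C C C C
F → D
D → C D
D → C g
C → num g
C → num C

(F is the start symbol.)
Left-factoring transforms A → αβ₁ | αβ₂ into A → αA' and A' → β₁ | β₂
(α is the longest common prefix among the alternatives). Repeat until
no nonterminal has two alternatives with a common prefix.

Round 1: F has alternatives sharing prefix 'C C'. Introduce F': F → C C F'
  Add: F' → ε
  Add: F' → C g
  Add: F' → C C

Round 2: F' has alternatives sharing prefix 'C'. Introduce F'': F' → C F''
  Add: F'' → g
  Add: F'' → C

Round 3: D has alternatives sharing prefix 'C'. Introduce D': D → C D'
  Add: D' → D
  Add: D' → g

Round 4: C has alternatives sharing prefix 'num'. Introduce C': C → num C'
  Add: C' → g
  Add: C' → C

No remaining common prefixes — done.

Resulting grammar:
F → C C F'
F' → ε
F' → C F''
F'' → g
F'' → C
F → D
D → C D'
D' → D
D' → g
C → num C'
C' → g
C' → C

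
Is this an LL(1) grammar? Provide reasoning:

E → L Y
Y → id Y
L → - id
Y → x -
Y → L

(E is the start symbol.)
Yes, the grammar is LL(1).

A grammar is LL(1) if for each non-terminal N with multiple productions, the predict sets of those productions are pairwise disjoint, where PREDICT(N → α) = (FIRST(α) \ {ε}) ∪ (FOLLOW(N) if α ⇒* ε).

Relevant sets:
  FIRST(L) = { '-' }

For Y:
  PREDICT(Y → id Y) = { 'id' }
  PREDICT(Y → x '-') = { 'x' }
  PREDICT(Y → L) = { '-' }
E, L have a single production, so nothing to check there.

All predict sets are disjoint. The grammar IS LL(1).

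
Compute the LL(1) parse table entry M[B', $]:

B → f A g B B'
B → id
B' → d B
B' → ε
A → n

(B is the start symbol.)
B' → ε

To find M[B', $], we find productions for B' where $ is in the predict set (PREDICT(N → α) = (FIRST(α) \ {ε}) ∪ (FOLLOW(N) if α ⇒* ε)).

Relevant sets:
  FOLLOW(B') = { $, 'd' }

B' → d B: PREDICT = { 'd' }
B' → ε: PREDICT = { $, 'd' }
  $ is in predict set, so this production goes in M[B', $]

M[B', $] = B' → ε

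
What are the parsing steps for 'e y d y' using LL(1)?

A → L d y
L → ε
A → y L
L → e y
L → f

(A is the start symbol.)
LL(1) parsing maintains a stack (initially the start symbol over $) and the input. At each step: if the stack top is a terminal, match it against the current input token; if it is a non-terminal N, replace it with the RHS of M[N, lookahead] (the unique production whose predict set contains the lookahead).

Stack is shown with the top on the left.

Stack      Input      Action
----------------------------
A $        e y d y $  output A → L d y
L d y $    e y d y $  output L → e y
e y d y $  e y d y $  match 'e'
y d y $    y d y $    match 'y'
d y $      d y $      match 'd'
y $        y $        match 'y'
$          $          accept

The string is accepted.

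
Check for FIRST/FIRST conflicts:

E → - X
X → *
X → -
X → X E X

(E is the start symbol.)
A FIRST/FIRST conflict occurs when two productions N → α and N → β for the same non-terminal have FIRST(α) ∩ FIRST(β) ≠ ∅ (with ε ∈ FIRST of a nullable right-hand side, so two nullable alternatives also conflict).

FIRST sets of the non-terminals at (or reachable through a nullable prefix from) the front of some alternative:
  FIRST(X) = { '*', '-' }

Productions for X:
  X → *: FIRST = { '*' }
  X → -: FIRST = { '-' }
  X → X E X: FIRST = { '*', '-' }
E has only one production, so no FIRST/FIRST conflict is possible there.

Conflict for X: X → * and X → X E X
  Overlap: { '*' }
Conflict for X: X → - and X → X E X
  Overlap: { '-' }

Answer: Yes. X → '*' / X → X E X on { '*' }; X → '-' / X → X E X on { '-' }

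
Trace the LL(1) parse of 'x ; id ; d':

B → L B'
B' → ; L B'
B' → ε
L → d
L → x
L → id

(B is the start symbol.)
LL(1) parsing maintains a stack (initially the start symbol over $) and the input. At each step: if the stack top is a terminal, match it against the current input token; if it is a non-terminal N, replace it with the RHS of M[N, lookahead] (the unique production whose predict set contains the lookahead).

Stack is shown with the top on the left.

Stack     Input         Action
------------------------------
B $       x ; id ; d $  output B → L B'
L B' $    x ; id ; d $  output L → x
x B' $    x ; id ; d $  match 'x'
B' $      ; id ; d $    output B' → ; L B'
; L B' $  ; id ; d $    match ';'
L B' $    id ; d $      output L → id
id B' $   id ; d $      match 'id'
B' $      ; d $         output B' → ; L B'
; L B' $  ; d $         match ';'
L B' $    d $           output L → d
d B' $    d $           match 'd'
B' $      $             output B' → ε
$         $             accept

The string is accepted.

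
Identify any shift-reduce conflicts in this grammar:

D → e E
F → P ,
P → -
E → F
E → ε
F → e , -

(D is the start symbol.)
A shift-reduce conflict occurs when an LR(0) state has both:
  - a complete (reduce) item [A → α .] (dot at the end), and
  - a shift item [B → β . c γ] (dot before a terminal).

Augment with D' → D and build the canonical LR(0) collection (I0 = CLOSURE({[D' → . D]}), then GOTO on every symbol after a dot until no new states appear). It has 11 states:
  I0: { [D → . e E], [D' → . D] }  — shift
  I1: { [D' → D .] }  — accept
  I2: { [D → e . E], [E → . F], [E → .], [F → . P ,], [F → . e , -], [P → . -] }  — shift, reduce
  I3: { [P → - .] }  — reduce
  I4: { [D → e E .] }  — reduce
  I5: { [E → F .] }  — reduce
  I6: { [F → P . ,] }  — shift
  I7: { [F → e . , -] }  — shift
  I8: { [F → e , . -] }  — shift
  I9: { [F → e , - .] }  — reduce
  I10: { [F → P , .] }  — reduce

I2 contains reduce item [E → .] and shift items [F → . e , -], [P → . -] — shift-reduce conflict.

Answer: Yes — I2: [E → .] vs [F → . e , -]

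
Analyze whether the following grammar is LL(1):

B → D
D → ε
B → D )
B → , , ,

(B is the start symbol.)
Yes, the grammar is LL(1).

Relevant sets:
  FIRST(D) = { ε }
  FOLLOW(B) = { $ }

For B:
  PREDICT(B → D) = { $ }
  PREDICT(B → D ')') = { ')' }
  PREDICT(B → ',' ',' ',') = { ',' }
D has a single production, so nothing to check there.

All predict sets are disjoint. The grammar IS LL(1).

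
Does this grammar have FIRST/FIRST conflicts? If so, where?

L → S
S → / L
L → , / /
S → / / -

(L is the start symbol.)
Yes. S → '/' L / S → '/' '/' '-' on { '/' }

A FIRST/FIRST conflict occurs when two productions N → α and N → β for the same non-terminal have FIRST(α) ∩ FIRST(β) ≠ ∅ (with ε ∈ FIRST of a nullable right-hand side, so two nullable alternatives also conflict).

FIRST sets of the non-terminals at (or reachable through a nullable prefix from) the front of some alternative:
  FIRST(S) = { '/' }

Productions for L:
  L → S: FIRST = { '/' }
  L → , / /: FIRST = { ',' }
Productions for S:
  S → / L: FIRST = { '/' }
  S → / / -: FIRST = { '/' }

Conflict for S: S → / L and S → / / -
  Overlap: { '/' }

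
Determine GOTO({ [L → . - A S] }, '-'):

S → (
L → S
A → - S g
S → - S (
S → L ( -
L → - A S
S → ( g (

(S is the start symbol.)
{ [A → . - S g], [L → - . A S] }

GOTO(I, '-') = CLOSURE({ [A → αX.β] : [A → α.Xβ] ∈ I, X = '-' })

Items with dot before '-', with the dot advanced:
  [L → . - A S] → [L → - . A S]
Closure of the advanced items:
  [L → - . A S] has the dot before A: add [A → . - S g]

GOTO = { [A → . - S g], [L → - . A S] }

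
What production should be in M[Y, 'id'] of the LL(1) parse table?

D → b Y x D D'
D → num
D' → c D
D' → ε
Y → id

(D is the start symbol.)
To find M[Y, 'id'], we find productions for Y where 'id' is in the predict set (PREDICT(N → α) = (FIRST(α) \ {ε}) ∪ (FOLLOW(N) if α ⇒* ε)).

Y → id: PREDICT = { 'id' }
  'id' is in predict set, so this production goes in M[Y, 'id']

M[Y, 'id'] = Y → id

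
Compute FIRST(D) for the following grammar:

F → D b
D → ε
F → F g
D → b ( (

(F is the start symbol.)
To compute FIRST(D), examine every production with D on the left-hand side, reading each right-hand side left to right until a non-nullable symbol is reached.

From D → ε:
  - ε-production, so ε ∈ FIRST(D)
From D → b ( (:
  - b is a terminal: add 'b' and stop

Collecting: FIRST(D) = { 'b', ε }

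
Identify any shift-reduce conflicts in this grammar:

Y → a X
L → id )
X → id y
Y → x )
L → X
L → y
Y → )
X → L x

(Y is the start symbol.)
No shift-reduce conflicts

A shift-reduce conflict occurs when an LR(0) state has both:
  - a complete (reduce) item [A → α .] (dot at the end), and
  - a shift item [B → β . c γ] (dot before a terminal).

Augment with Y' → Y and build the canonical LR(0) collection (I0 = CLOSURE({[Y' → . Y]}), then GOTO on every symbol after a dot until no new states appear). It has 13 states:
  I0: { [Y → . )], [Y → . a X], [Y → . x )], [Y' → . Y] }  — shift
  I1: { [Y → ) .] }  — reduce
  I2: { [Y' → Y .] }  — accept
  I3: { [L → . X], [L → . id )], [L → . y], [X → . L x], [X → . id y], [Y → a . X] }  — shift
  I4: { [Y → x . )] }  — shift
  I5: { [Y → x ) .] }  — reduce
  I6: { [X → L . x] }  — shift
  I7: { [L → X .], [Y → a X .] }  — 2 reduces
  I8: { [L → id . )], [X → id . y] }  — shift
  I9: { [L → y .] }  — reduce
  I10: { [L → id ) .] }  — reduce
  I11: { [X → id y .] }  — reduce
  I12: { [X → L x .] }  — reduce

No state contains both a complete item and a shift item.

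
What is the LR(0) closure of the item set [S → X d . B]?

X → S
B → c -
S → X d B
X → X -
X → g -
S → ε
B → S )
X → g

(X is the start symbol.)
To compute CLOSURE, for each item [A → α.Bβ] where B is a non-terminal, add [B → .γ] for all productions B → γ; repeat for the newly added items until nothing changes.

Start with: [S → X d . B]
  [S → X d . B] has the dot before B: add [B → . c -], [B → . S )]
  [B → . S )] has the dot before S: add [S → . X d B], [S → .]
  [S → . X d B] has the dot before X: add [X → . S], [X → . X -], [X → . g -], [X → . g]
No further items can be added.

CLOSURE = { [B → . S )], [B → . c -], [S → . X d B], [S → .], [S → X d . B], [X → . S], [X → . X -], [X → . g -], [X → . g] }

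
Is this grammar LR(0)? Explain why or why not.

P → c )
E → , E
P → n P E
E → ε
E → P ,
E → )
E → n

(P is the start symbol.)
Augment with P' → P and build the canonical LR(0) collection (I0 = CLOSURE({[P' → . P]}), then GOTO on every symbol after a dot until no new states appear). It has 13 states:
  I0: { [P → . c )], [P → . n P E], [P' → . P] }  — shift
  I1: { [P' → P .] }  — accept
  I2: { [P → c . )] }  — shift
  I3: { [P → . c )], [P → . n P E], [P → n . P E] }  — shift
  I4: { [E → . )], [E → . , E], [E → . P ,], [E → . n], [E → .], [P → . c )], [P → . n P E], [P → n P . E] }  — shift, reduce
  I5: { [E → ) .] }  — reduce
  I6: { [E → , . E], [E → . )], [E → . , E], [E → . P ,], [E → . n], [E → .], [P → . c )], [P → . n P E] }  — shift, reduce
  I7: { [P → n P E .] }  — reduce
  I8: { [E → P . ,] }  — shift
  I9: { [E → n .], [P → . c )], [P → . n P E], [P → n . P E] }  — shift, reduce
  I10: { [E → P , .] }  — reduce
  I11: { [E → , E .] }  — reduce
  I12: { [P → c ) .] }  — reduce

Conflict in state I4:
  Shift-reduce conflict between [E → .] and [E → . )]
So the grammar is NOT LR(0).

Answer: No. Shift-reduce conflict between [E → .] and [E → . )]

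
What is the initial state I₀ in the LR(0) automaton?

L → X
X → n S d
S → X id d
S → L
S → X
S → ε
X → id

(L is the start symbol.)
First, augment the grammar with L' → L
I₀ = CLOSURE({ [L' → . L] }):
  [L' → . L] has the dot before L: add [L → . X]
  [L → . X] has the dot before X: add [X → . n S d], [X → . id]
No further items can be added.

I₀ = { [L → . X], [L' → . L], [X → . id], [X → . n S d] }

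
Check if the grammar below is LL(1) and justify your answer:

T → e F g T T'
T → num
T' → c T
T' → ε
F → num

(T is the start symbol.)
No. Predict set conflict for T': { 'c' }

A grammar is LL(1) if for each non-terminal N with multiple productions, the predict sets of those productions are pairwise disjoint, where PREDICT(N → α) = (FIRST(α) \ {ε}) ∪ (FOLLOW(N) if α ⇒* ε).

Relevant sets:
  FOLLOW(T') = { $, 'c' }

For T:
  PREDICT(T → e F g T T') = { 'e' }
  PREDICT(T → num) = { 'num' }
For T':
  PREDICT(T' → c T) = { 'c' }
  PREDICT(T' → ε) = { $, 'c' }
F has a single production, so nothing to check there.

Conflict found: Predict set conflict for T': { 'c' }
The grammar is NOT LL(1).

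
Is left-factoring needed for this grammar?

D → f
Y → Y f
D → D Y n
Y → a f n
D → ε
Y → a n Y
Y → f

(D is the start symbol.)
Left-factoring is needed when two productions for the same non-terminal
share a common prefix on the right-hand side.

Productions for D:
  D → f
  D → D Y n
  D → ε
Productions for Y:
  Y → Y f
  Y → a f n
  Y → a n Y
  Y → f

Found common prefix 'a' in productions for Y

Answer: Yes, Y has productions with common prefix 'a'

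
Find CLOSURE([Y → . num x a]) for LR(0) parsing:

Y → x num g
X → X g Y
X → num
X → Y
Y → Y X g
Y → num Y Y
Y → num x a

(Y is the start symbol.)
Start with: [Y → . num x a]
The dot precedes the terminal num, so nothing is added.

CLOSURE = { [Y → . num x a] }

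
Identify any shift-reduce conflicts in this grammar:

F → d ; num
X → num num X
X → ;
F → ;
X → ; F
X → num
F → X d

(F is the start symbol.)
Augment with F' → F and build the canonical LR(0) collection (I0 = CLOSURE({[F' → . F]}), then GOTO on every symbol after a dot until no new states appear). It has 13 states:
  I0: { [F → . ;], [F → . X d], [F → . d ; num], [F' → . F], [X → . ; F], [X → . ;], [X → . num num X], [X → . num] }  — shift
  I1: { [F → . ;], [F → . X d], [F → . d ; num], [F → ; .], [X → . ; F], [X → . ;], [X → . num num X], [X → . num], [X → ; . F], [X → ; .] }  — shift, 2 reduces
  I2: { [F' → F .] }  — accept
  I3: { [F → X . d] }  — shift
  I4: { [F → d . ; num] }  — shift
  I5: { [X → num . num X], [X → num .] }  — shift, reduce
  I6: { [X → . ; F], [X → . ;], [X → . num num X], [X → . num], [X → num num . X] }  — shift
  I7: { [F → . ;], [F → . X d], [F → . d ; num], [X → . ; F], [X → . ;], [X → . num num X], [X → . num], [X → ; . F], [X → ; .] }  — shift, reduce
  I8: { [X → num num X .] }  — reduce
  I9: { [X → ; F .] }  — reduce
  I10: { [F → d ; . num] }  — shift
  I11: { [F → d ; num .] }  — reduce
  I12: { [F → X d .] }  — reduce

I1 contains reduce items [F → ; .], [X → ; .] and shift items [F → . ;], [F → . d ; num], [X → . ;], [X → . ; F], [X → . num], [X → . num num X] — shift-reduce conflict.
I5 contains reduce item [X → num .] and shift item [X → num . num X] — shift-reduce conflict.
I7 contains reduce item [X → ; .] and shift items [F → . ;], [F → . d ; num], [X → . ;], [X → . ; F], [X → . num], [X → . num num X] — shift-reduce conflict.

Answer: Yes — I1: [F → ; .] vs [F → . ;]; I5: [X → num .] vs [X → num . num X]; I7: [X → ; .] vs [F → . ;]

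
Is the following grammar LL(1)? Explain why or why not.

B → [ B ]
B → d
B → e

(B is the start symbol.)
A grammar is LL(1) if for each non-terminal N with multiple productions, the predict sets of those productions are pairwise disjoint, where PREDICT(N → α) = (FIRST(α) \ {ε}) ∪ (FOLLOW(N) if α ⇒* ε).

For B:
  PREDICT(B → '[' B ']') = { '[' }
  PREDICT(B → d) = { 'd' }
  PREDICT(B → e) = { 'e' }

All predict sets are disjoint. The grammar IS LL(1).

Answer: Yes, the grammar is LL(1).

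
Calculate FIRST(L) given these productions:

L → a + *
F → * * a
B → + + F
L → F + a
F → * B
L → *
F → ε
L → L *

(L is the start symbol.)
To compute FIRST(L), examine every production with L on the left-hand side, reading each right-hand side left to right until a non-nullable symbol is reached.

FIRST sets of the other non-terminals involved (by the same procedure, iterated to a fixed point):
  FIRST(F) = { '*', ε }

From L → a + *:
  - a is a terminal: add 'a' and stop
From L → F + a:
  - F is a non-terminal: add FIRST(F) \ {ε} = { '*' }
    F is nullable, so continue to the next symbol
  - '+' is a terminal: add '+' and stop
From L → *:
  - '*' is a terminal: add '*' and stop
From L → L *:
  - L is the symbol being defined: contributes nothing new
    L is not nullable, so stop

Collecting: FIRST(L) = { '*', '+', 'a' }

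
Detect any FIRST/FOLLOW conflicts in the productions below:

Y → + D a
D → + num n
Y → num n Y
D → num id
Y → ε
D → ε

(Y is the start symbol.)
A FIRST/FOLLOW conflict occurs when a non-terminal N has a nullable alternative N → β (β ⇒* ε) and another alternative N → α with FIRST(α) ∩ FOLLOW(N) ≠ ∅: on such a lookahead the parser cannot decide between expanding α and letting N vanish via β.

Nullable non-terminals: D, Y.

D: nullable alternative(s) D → ε; FOLLOW(D) = { 'a' }
  D → + num n: FIRST \ {ε} = { '+' } — disjoint from FOLLOW(D)
  D → num id: FIRST \ {ε} = { 'num' } — disjoint from FOLLOW(D)
  D → ε: FIRST \ {ε} = { } — this is the only nullable alternative, skip

Y: nullable alternative(s) Y → ε; FOLLOW(Y) = { $ }
  Y → + D a: FIRST \ {ε} = { '+' } — disjoint from FOLLOW(Y)
  Y → num n Y: FIRST \ {ε} = { 'num' } — disjoint from FOLLOW(Y)
  Y → ε: FIRST \ {ε} = { } — this is the only nullable alternative, skip

No FIRST/FOLLOW conflicts found.

Answer: No FIRST/FOLLOW conflicts.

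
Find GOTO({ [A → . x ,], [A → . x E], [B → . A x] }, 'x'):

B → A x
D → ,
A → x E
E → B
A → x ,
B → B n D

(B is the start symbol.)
{ [A → . x ,], [A → . x E], [A → x . ,], [A → x . E], [B → . A x], [B → . B n D], [E → . B] }

GOTO(I, 'x') = CLOSURE({ [A → αX.β] : [A → α.Xβ] ∈ I, X = 'x' })

Items with dot before 'x', with the dot advanced:
  [A → . x ,] → [A → x . ,]
  [A → . x E] → [A → x . E]
Closure of the advanced items:
  [A → x . E] has the dot before E: add [E → . B]
  [E → . B] has the dot before B: add [B → . A x], [B → . B n D]
  [B → . A x] has the dot before A: add [A → . x E], [A → . x ,]

GOTO = { [A → . x ,], [A → . x E], [A → x . ,], [A → x . E], [B → . A x], [B → . B n D], [E → . B] }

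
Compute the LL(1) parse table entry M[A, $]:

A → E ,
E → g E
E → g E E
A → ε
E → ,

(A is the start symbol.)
A → ε

To find M[A, $], we find productions for A where $ is in the predict set (PREDICT(N → α) = (FIRST(α) \ {ε}) ∪ (FOLLOW(N) if α ⇒* ε)).

Relevant sets:
  FIRST(E) = { ',', 'g' }
  FOLLOW(A) = { $ }

A → E ,: PREDICT = { ',', 'g' }
A → ε: PREDICT = { $ }
  $ is in predict set, so this production goes in M[A, $]

M[A, $] = A → ε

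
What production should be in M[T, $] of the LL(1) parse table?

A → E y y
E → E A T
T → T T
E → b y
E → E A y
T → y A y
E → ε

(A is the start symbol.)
Empty (error entry)

To find M[T, $], we find productions for T where $ is in the predict set (PREDICT(N → α) = (FIRST(α) \ {ε}) ∪ (FOLLOW(N) if α ⇒* ε)).

Relevant sets:
  FIRST(T) = { 'y' }

T → T T: PREDICT = { 'y' }
T → y A y: PREDICT = { 'y' }

M[T, $] is empty (no production applies)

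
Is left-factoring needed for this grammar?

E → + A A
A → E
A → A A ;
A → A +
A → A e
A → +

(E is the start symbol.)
Yes, A has productions with common prefix 'A'

Left-factoring is needed when two productions for the same non-terminal
share a common prefix on the right-hand side.

Productions for A:
  A → E
  A → A A ;
  A → A +
  A → A e
  A → +

Found common prefix 'A' in productions for A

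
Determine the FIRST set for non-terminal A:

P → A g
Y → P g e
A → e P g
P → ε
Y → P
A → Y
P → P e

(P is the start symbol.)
To compute FIRST(A), examine every production with A on the left-hand side, reading each right-hand side left to right until a non-nullable symbol is reached.

FIRST sets of the other non-terminals involved (by the same procedure, iterated to a fixed point):
  FIRST(Y) = { 'e', 'g', ε }

From A → e P g:
  - e is a terminal: add 'e' and stop
From A → Y:
  - Y is a non-terminal: add FIRST(Y) \ {ε} = { 'e', 'g' }
    Y is nullable and nothing follows, so the whole right-hand side can vanish: ε ∈ FIRST(A)

Collecting: FIRST(A) = { 'e', 'g', ε }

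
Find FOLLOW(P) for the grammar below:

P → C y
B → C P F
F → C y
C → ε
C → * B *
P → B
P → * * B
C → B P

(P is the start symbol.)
{ $, '*', 'y' }

To compute FOLLOW(P), find every occurrence of P on a right-hand side N → α P β: add FIRST(β) \ {ε}, and if β is empty or nullable also add FOLLOW(N). Iterate to a fixed point.

P is the start symbol, so $ ∈ FOLLOW(P).
In B → C P F: P is followed by F, add FIRST(F) \ {ε} = { '*', 'y' }
In C → B P: P is at the end, add FOLLOW(C)

The FOLLOW sets referred to above (computed the same way, to a fixed point):
  FOLLOW(C) = { '*', 'y' }

Taking the union: FOLLOW(P) = { $, '*', 'y' }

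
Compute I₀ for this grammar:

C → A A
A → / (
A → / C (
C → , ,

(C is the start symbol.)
{ [A → . / (], [A → . / C (], [C → . , ,], [C → . A A], [C' → . C] }

First, augment the grammar with C' → C
I₀ = CLOSURE({ [C' → . C] }):
  [C' → . C] has the dot before C: add [C → . A A], [C → . , ,]
  [C → . A A] has the dot before A: add [A → . / (], [A → . / C (]
No further items can be added.

I₀ = { [A → . / (], [A → . / C (], [C → . , ,], [C → . A A], [C' → . C] }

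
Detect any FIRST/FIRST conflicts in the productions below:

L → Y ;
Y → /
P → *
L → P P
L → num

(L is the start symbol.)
FIRST sets of the non-terminals at (or reachable through a nullable prefix from) the front of some alternative:
  FIRST(Y) = { '/' }
  FIRST(P) = { '*' }

Productions for L:
  L → Y ;: FIRST = { '/' }
  L → P P: FIRST = { '*' }
  L → num: FIRST = { 'num' }
Y, P have only one production, so no FIRST/FIRST conflict is possible there.

All alternatives of each non-terminal have pairwise disjoint FIRST sets.

Answer: No FIRST/FIRST conflicts.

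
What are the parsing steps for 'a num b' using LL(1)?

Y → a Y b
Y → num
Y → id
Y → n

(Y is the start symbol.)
LL(1) parsing maintains a stack (initially the start symbol over $) and the input. At each step: if the stack top is a terminal, match it against the current input token; if it is a non-terminal N, replace it with the RHS of M[N, lookahead] (the unique production whose predict set contains the lookahead).

Stack is shown with the top on the left.

Stack    Input      Action
--------------------------
Y $      a num b $  output Y → a Y b
a Y b $  a num b $  match 'a'
Y b $    num b $    output Y → num
num b $  num b $    match 'num'
b $      b $        match 'b'
$        $          accept

The string is accepted.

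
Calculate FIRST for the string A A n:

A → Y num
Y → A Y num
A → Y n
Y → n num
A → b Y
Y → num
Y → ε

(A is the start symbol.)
FIRST sets of the non-terminals involved (from the grammar, by fixed-point iteration):
  FIRST(A) = { 'b', 'n', 'num' }

To compute FIRST(A A n), process the symbols left to right:
Symbol A is a non-terminal. Add FIRST(A) \ {ε} = { 'b', 'n', 'num' }
A is not nullable (ε ∉ FIRST(A)), so stop here.
FIRST(A A n) = { 'b', 'n', 'num' }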